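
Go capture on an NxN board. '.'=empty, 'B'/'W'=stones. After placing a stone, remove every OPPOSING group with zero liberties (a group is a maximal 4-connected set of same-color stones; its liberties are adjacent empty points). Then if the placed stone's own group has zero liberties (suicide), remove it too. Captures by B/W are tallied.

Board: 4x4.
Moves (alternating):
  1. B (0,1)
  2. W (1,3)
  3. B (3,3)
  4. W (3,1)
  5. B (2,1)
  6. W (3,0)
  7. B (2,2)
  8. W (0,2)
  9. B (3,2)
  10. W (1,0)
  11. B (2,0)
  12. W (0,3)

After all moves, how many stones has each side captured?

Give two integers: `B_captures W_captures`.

Answer: 2 0

Derivation:
Move 1: B@(0,1) -> caps B=0 W=0
Move 2: W@(1,3) -> caps B=0 W=0
Move 3: B@(3,3) -> caps B=0 W=0
Move 4: W@(3,1) -> caps B=0 W=0
Move 5: B@(2,1) -> caps B=0 W=0
Move 6: W@(3,0) -> caps B=0 W=0
Move 7: B@(2,2) -> caps B=0 W=0
Move 8: W@(0,2) -> caps B=0 W=0
Move 9: B@(3,2) -> caps B=0 W=0
Move 10: W@(1,0) -> caps B=0 W=0
Move 11: B@(2,0) -> caps B=2 W=0
Move 12: W@(0,3) -> caps B=2 W=0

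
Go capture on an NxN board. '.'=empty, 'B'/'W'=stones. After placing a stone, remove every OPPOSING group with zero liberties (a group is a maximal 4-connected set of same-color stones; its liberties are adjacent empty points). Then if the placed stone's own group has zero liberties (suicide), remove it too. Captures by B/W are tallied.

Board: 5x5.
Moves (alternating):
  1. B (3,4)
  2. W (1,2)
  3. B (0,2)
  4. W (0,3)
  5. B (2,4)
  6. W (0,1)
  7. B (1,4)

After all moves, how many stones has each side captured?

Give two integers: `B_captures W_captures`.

Answer: 0 1

Derivation:
Move 1: B@(3,4) -> caps B=0 W=0
Move 2: W@(1,2) -> caps B=0 W=0
Move 3: B@(0,2) -> caps B=0 W=0
Move 4: W@(0,3) -> caps B=0 W=0
Move 5: B@(2,4) -> caps B=0 W=0
Move 6: W@(0,1) -> caps B=0 W=1
Move 7: B@(1,4) -> caps B=0 W=1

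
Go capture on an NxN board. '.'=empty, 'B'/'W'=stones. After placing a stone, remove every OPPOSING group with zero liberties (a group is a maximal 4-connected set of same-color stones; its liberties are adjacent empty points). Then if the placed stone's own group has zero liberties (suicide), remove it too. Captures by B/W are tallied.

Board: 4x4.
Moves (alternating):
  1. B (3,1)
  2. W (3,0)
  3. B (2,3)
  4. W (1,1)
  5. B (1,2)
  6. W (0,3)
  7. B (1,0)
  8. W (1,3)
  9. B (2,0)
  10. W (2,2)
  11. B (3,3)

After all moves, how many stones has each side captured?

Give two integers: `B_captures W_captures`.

Move 1: B@(3,1) -> caps B=0 W=0
Move 2: W@(3,0) -> caps B=0 W=0
Move 3: B@(2,3) -> caps B=0 W=0
Move 4: W@(1,1) -> caps B=0 W=0
Move 5: B@(1,2) -> caps B=0 W=0
Move 6: W@(0,3) -> caps B=0 W=0
Move 7: B@(1,0) -> caps B=0 W=0
Move 8: W@(1,3) -> caps B=0 W=0
Move 9: B@(2,0) -> caps B=1 W=0
Move 10: W@(2,2) -> caps B=1 W=0
Move 11: B@(3,3) -> caps B=1 W=0

Answer: 1 0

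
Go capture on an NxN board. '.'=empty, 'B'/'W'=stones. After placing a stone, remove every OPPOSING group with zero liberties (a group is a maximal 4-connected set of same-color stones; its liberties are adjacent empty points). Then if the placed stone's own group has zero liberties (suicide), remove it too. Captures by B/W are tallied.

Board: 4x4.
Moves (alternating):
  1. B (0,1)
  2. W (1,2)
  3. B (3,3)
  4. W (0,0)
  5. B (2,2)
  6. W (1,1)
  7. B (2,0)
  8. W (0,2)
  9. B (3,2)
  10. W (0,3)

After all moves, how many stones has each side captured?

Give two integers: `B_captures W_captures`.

Answer: 0 1

Derivation:
Move 1: B@(0,1) -> caps B=0 W=0
Move 2: W@(1,2) -> caps B=0 W=0
Move 3: B@(3,3) -> caps B=0 W=0
Move 4: W@(0,0) -> caps B=0 W=0
Move 5: B@(2,2) -> caps B=0 W=0
Move 6: W@(1,1) -> caps B=0 W=0
Move 7: B@(2,0) -> caps B=0 W=0
Move 8: W@(0,2) -> caps B=0 W=1
Move 9: B@(3,2) -> caps B=0 W=1
Move 10: W@(0,3) -> caps B=0 W=1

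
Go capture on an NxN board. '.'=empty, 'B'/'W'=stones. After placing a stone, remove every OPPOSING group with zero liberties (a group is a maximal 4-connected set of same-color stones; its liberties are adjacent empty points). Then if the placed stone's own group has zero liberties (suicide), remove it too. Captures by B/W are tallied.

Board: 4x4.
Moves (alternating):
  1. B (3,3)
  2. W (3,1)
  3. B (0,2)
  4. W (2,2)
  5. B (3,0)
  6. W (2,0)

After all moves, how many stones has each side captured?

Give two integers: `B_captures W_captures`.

Answer: 0 1

Derivation:
Move 1: B@(3,3) -> caps B=0 W=0
Move 2: W@(3,1) -> caps B=0 W=0
Move 3: B@(0,2) -> caps B=0 W=0
Move 4: W@(2,2) -> caps B=0 W=0
Move 5: B@(3,0) -> caps B=0 W=0
Move 6: W@(2,0) -> caps B=0 W=1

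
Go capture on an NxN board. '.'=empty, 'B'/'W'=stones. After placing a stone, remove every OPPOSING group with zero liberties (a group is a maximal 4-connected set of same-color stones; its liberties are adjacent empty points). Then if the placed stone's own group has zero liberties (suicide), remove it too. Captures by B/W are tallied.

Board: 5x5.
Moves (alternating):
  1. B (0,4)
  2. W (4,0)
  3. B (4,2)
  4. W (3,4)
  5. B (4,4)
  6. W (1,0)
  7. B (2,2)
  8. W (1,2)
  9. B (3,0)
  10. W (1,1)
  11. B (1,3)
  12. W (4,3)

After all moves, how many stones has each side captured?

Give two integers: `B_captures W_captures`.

Move 1: B@(0,4) -> caps B=0 W=0
Move 2: W@(4,0) -> caps B=0 W=0
Move 3: B@(4,2) -> caps B=0 W=0
Move 4: W@(3,4) -> caps B=0 W=0
Move 5: B@(4,4) -> caps B=0 W=0
Move 6: W@(1,0) -> caps B=0 W=0
Move 7: B@(2,2) -> caps B=0 W=0
Move 8: W@(1,2) -> caps B=0 W=0
Move 9: B@(3,0) -> caps B=0 W=0
Move 10: W@(1,1) -> caps B=0 W=0
Move 11: B@(1,3) -> caps B=0 W=0
Move 12: W@(4,3) -> caps B=0 W=1

Answer: 0 1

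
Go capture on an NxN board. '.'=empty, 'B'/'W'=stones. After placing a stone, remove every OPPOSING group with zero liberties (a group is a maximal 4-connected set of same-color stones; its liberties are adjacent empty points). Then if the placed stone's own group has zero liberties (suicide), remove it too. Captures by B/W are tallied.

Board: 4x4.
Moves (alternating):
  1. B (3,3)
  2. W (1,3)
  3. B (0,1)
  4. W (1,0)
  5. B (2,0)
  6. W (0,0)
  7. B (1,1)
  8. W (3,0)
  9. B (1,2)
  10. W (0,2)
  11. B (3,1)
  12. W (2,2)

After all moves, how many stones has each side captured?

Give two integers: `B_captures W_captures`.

Answer: 3 0

Derivation:
Move 1: B@(3,3) -> caps B=0 W=0
Move 2: W@(1,3) -> caps B=0 W=0
Move 3: B@(0,1) -> caps B=0 W=0
Move 4: W@(1,0) -> caps B=0 W=0
Move 5: B@(2,0) -> caps B=0 W=0
Move 6: W@(0,0) -> caps B=0 W=0
Move 7: B@(1,1) -> caps B=2 W=0
Move 8: W@(3,0) -> caps B=2 W=0
Move 9: B@(1,2) -> caps B=2 W=0
Move 10: W@(0,2) -> caps B=2 W=0
Move 11: B@(3,1) -> caps B=3 W=0
Move 12: W@(2,2) -> caps B=3 W=0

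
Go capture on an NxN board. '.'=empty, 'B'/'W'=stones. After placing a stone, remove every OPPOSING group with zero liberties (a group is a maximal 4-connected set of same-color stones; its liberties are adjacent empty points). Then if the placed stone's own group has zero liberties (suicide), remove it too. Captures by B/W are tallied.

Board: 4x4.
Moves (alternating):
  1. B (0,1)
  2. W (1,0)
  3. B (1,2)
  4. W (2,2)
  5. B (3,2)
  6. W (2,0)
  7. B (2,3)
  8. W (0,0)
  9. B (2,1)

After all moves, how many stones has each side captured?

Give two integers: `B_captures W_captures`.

Move 1: B@(0,1) -> caps B=0 W=0
Move 2: W@(1,0) -> caps B=0 W=0
Move 3: B@(1,2) -> caps B=0 W=0
Move 4: W@(2,2) -> caps B=0 W=0
Move 5: B@(3,2) -> caps B=0 W=0
Move 6: W@(2,0) -> caps B=0 W=0
Move 7: B@(2,3) -> caps B=0 W=0
Move 8: W@(0,0) -> caps B=0 W=0
Move 9: B@(2,1) -> caps B=1 W=0

Answer: 1 0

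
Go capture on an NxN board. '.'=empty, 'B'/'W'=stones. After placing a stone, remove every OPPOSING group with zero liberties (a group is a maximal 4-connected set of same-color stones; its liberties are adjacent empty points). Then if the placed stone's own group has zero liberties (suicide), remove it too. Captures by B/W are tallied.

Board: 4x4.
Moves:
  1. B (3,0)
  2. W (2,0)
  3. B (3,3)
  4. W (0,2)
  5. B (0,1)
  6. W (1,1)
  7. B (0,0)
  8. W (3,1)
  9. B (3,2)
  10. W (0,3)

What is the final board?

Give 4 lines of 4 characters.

Move 1: B@(3,0) -> caps B=0 W=0
Move 2: W@(2,0) -> caps B=0 W=0
Move 3: B@(3,3) -> caps B=0 W=0
Move 4: W@(0,2) -> caps B=0 W=0
Move 5: B@(0,1) -> caps B=0 W=0
Move 6: W@(1,1) -> caps B=0 W=0
Move 7: B@(0,0) -> caps B=0 W=0
Move 8: W@(3,1) -> caps B=0 W=1
Move 9: B@(3,2) -> caps B=0 W=1
Move 10: W@(0,3) -> caps B=0 W=1

Answer: BBWW
.W..
W...
.WBB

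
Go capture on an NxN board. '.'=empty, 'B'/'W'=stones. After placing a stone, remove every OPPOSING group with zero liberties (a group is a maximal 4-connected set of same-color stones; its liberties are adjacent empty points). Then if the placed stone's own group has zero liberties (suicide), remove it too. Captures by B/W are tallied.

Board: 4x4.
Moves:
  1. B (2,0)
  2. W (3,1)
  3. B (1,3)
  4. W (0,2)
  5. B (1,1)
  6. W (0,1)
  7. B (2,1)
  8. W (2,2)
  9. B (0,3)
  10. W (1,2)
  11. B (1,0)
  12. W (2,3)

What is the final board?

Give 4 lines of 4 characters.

Answer: .WW.
BBW.
BBWW
.W..

Derivation:
Move 1: B@(2,0) -> caps B=0 W=0
Move 2: W@(3,1) -> caps B=0 W=0
Move 3: B@(1,3) -> caps B=0 W=0
Move 4: W@(0,2) -> caps B=0 W=0
Move 5: B@(1,1) -> caps B=0 W=0
Move 6: W@(0,1) -> caps B=0 W=0
Move 7: B@(2,1) -> caps B=0 W=0
Move 8: W@(2,2) -> caps B=0 W=0
Move 9: B@(0,3) -> caps B=0 W=0
Move 10: W@(1,2) -> caps B=0 W=0
Move 11: B@(1,0) -> caps B=0 W=0
Move 12: W@(2,3) -> caps B=0 W=2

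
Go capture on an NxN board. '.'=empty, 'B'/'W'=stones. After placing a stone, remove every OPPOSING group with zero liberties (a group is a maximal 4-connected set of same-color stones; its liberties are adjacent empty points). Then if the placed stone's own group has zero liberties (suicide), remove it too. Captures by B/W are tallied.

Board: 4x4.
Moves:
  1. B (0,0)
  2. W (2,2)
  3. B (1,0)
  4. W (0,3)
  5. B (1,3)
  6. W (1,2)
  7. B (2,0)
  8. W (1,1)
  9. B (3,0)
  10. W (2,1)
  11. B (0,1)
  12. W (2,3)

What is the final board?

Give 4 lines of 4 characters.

Answer: BB.W
BWW.
BWWW
B...

Derivation:
Move 1: B@(0,0) -> caps B=0 W=0
Move 2: W@(2,2) -> caps B=0 W=0
Move 3: B@(1,0) -> caps B=0 W=0
Move 4: W@(0,3) -> caps B=0 W=0
Move 5: B@(1,3) -> caps B=0 W=0
Move 6: W@(1,2) -> caps B=0 W=0
Move 7: B@(2,0) -> caps B=0 W=0
Move 8: W@(1,1) -> caps B=0 W=0
Move 9: B@(3,0) -> caps B=0 W=0
Move 10: W@(2,1) -> caps B=0 W=0
Move 11: B@(0,1) -> caps B=0 W=0
Move 12: W@(2,3) -> caps B=0 W=1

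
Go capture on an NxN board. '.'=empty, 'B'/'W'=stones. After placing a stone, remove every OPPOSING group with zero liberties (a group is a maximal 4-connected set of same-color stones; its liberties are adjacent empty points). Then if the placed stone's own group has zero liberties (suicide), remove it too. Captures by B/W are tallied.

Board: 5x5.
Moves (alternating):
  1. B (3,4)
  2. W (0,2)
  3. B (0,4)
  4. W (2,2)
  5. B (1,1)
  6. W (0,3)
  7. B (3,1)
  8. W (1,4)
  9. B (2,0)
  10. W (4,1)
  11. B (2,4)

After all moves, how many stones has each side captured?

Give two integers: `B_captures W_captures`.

Answer: 0 1

Derivation:
Move 1: B@(3,4) -> caps B=0 W=0
Move 2: W@(0,2) -> caps B=0 W=0
Move 3: B@(0,4) -> caps B=0 W=0
Move 4: W@(2,2) -> caps B=0 W=0
Move 5: B@(1,1) -> caps B=0 W=0
Move 6: W@(0,3) -> caps B=0 W=0
Move 7: B@(3,1) -> caps B=0 W=0
Move 8: W@(1,4) -> caps B=0 W=1
Move 9: B@(2,0) -> caps B=0 W=1
Move 10: W@(4,1) -> caps B=0 W=1
Move 11: B@(2,4) -> caps B=0 W=1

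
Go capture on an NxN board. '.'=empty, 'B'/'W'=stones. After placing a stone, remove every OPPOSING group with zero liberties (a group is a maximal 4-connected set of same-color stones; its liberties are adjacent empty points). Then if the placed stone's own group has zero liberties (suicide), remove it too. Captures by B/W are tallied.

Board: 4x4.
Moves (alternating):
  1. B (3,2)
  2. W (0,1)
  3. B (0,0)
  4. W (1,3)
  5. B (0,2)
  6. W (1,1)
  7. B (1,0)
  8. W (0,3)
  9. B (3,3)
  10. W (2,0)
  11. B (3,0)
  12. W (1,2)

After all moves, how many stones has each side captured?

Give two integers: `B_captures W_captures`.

Answer: 0 3

Derivation:
Move 1: B@(3,2) -> caps B=0 W=0
Move 2: W@(0,1) -> caps B=0 W=0
Move 3: B@(0,0) -> caps B=0 W=0
Move 4: W@(1,3) -> caps B=0 W=0
Move 5: B@(0,2) -> caps B=0 W=0
Move 6: W@(1,1) -> caps B=0 W=0
Move 7: B@(1,0) -> caps B=0 W=0
Move 8: W@(0,3) -> caps B=0 W=0
Move 9: B@(3,3) -> caps B=0 W=0
Move 10: W@(2,0) -> caps B=0 W=2
Move 11: B@(3,0) -> caps B=0 W=2
Move 12: W@(1,2) -> caps B=0 W=3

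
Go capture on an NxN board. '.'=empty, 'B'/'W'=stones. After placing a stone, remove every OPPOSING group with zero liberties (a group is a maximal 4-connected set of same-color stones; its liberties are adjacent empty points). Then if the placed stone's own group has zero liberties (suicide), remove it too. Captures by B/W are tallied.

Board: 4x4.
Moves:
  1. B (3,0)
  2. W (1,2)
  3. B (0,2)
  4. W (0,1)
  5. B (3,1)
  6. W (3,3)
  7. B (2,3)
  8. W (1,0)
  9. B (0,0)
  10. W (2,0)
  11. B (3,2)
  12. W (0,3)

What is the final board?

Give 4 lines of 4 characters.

Answer: .W.W
W.W.
W..B
BBB.

Derivation:
Move 1: B@(3,0) -> caps B=0 W=0
Move 2: W@(1,2) -> caps B=0 W=0
Move 3: B@(0,2) -> caps B=0 W=0
Move 4: W@(0,1) -> caps B=0 W=0
Move 5: B@(3,1) -> caps B=0 W=0
Move 6: W@(3,3) -> caps B=0 W=0
Move 7: B@(2,3) -> caps B=0 W=0
Move 8: W@(1,0) -> caps B=0 W=0
Move 9: B@(0,0) -> caps B=0 W=0
Move 10: W@(2,0) -> caps B=0 W=0
Move 11: B@(3,2) -> caps B=1 W=0
Move 12: W@(0,3) -> caps B=1 W=1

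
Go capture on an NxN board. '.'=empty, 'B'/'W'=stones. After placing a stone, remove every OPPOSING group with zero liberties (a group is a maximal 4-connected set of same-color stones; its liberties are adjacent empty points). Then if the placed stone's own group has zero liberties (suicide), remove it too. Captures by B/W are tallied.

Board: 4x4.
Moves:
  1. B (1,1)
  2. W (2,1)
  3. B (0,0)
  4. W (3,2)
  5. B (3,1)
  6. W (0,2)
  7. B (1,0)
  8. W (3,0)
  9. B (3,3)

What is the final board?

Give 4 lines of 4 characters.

Move 1: B@(1,1) -> caps B=0 W=0
Move 2: W@(2,1) -> caps B=0 W=0
Move 3: B@(0,0) -> caps B=0 W=0
Move 4: W@(3,2) -> caps B=0 W=0
Move 5: B@(3,1) -> caps B=0 W=0
Move 6: W@(0,2) -> caps B=0 W=0
Move 7: B@(1,0) -> caps B=0 W=0
Move 8: W@(3,0) -> caps B=0 W=1
Move 9: B@(3,3) -> caps B=0 W=1

Answer: B.W.
BB..
.W..
W.WB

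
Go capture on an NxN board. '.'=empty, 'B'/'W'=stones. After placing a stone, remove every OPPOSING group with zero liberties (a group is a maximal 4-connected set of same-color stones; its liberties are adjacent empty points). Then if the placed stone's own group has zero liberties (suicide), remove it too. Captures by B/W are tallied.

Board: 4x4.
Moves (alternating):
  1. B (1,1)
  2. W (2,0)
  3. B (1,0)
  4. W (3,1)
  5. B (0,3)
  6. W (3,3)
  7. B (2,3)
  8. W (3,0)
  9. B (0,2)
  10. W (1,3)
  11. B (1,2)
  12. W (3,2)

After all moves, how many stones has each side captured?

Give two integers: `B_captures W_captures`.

Move 1: B@(1,1) -> caps B=0 W=0
Move 2: W@(2,0) -> caps B=0 W=0
Move 3: B@(1,0) -> caps B=0 W=0
Move 4: W@(3,1) -> caps B=0 W=0
Move 5: B@(0,3) -> caps B=0 W=0
Move 6: W@(3,3) -> caps B=0 W=0
Move 7: B@(2,3) -> caps B=0 W=0
Move 8: W@(3,0) -> caps B=0 W=0
Move 9: B@(0,2) -> caps B=0 W=0
Move 10: W@(1,3) -> caps B=0 W=0
Move 11: B@(1,2) -> caps B=1 W=0
Move 12: W@(3,2) -> caps B=1 W=0

Answer: 1 0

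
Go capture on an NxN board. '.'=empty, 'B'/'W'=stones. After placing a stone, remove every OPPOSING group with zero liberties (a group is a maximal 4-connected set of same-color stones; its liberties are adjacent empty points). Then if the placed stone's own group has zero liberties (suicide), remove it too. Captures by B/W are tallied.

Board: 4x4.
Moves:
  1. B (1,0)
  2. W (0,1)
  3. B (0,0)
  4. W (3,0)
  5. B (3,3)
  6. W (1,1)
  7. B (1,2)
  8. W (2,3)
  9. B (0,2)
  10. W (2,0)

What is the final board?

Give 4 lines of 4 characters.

Answer: .WB.
.WB.
W..W
W..B

Derivation:
Move 1: B@(1,0) -> caps B=0 W=0
Move 2: W@(0,1) -> caps B=0 W=0
Move 3: B@(0,0) -> caps B=0 W=0
Move 4: W@(3,0) -> caps B=0 W=0
Move 5: B@(3,3) -> caps B=0 W=0
Move 6: W@(1,1) -> caps B=0 W=0
Move 7: B@(1,2) -> caps B=0 W=0
Move 8: W@(2,3) -> caps B=0 W=0
Move 9: B@(0,2) -> caps B=0 W=0
Move 10: W@(2,0) -> caps B=0 W=2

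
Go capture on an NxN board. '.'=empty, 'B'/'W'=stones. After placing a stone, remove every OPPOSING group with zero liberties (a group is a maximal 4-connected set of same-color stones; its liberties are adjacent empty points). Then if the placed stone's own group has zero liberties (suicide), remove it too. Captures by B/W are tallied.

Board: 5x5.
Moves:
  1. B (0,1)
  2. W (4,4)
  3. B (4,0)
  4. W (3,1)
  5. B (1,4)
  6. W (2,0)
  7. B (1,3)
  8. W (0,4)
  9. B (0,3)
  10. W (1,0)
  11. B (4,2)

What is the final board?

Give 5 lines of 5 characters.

Answer: .B.B.
W..BB
W....
.W...
B.B.W

Derivation:
Move 1: B@(0,1) -> caps B=0 W=0
Move 2: W@(4,4) -> caps B=0 W=0
Move 3: B@(4,0) -> caps B=0 W=0
Move 4: W@(3,1) -> caps B=0 W=0
Move 5: B@(1,4) -> caps B=0 W=0
Move 6: W@(2,0) -> caps B=0 W=0
Move 7: B@(1,3) -> caps B=0 W=0
Move 8: W@(0,4) -> caps B=0 W=0
Move 9: B@(0,3) -> caps B=1 W=0
Move 10: W@(1,0) -> caps B=1 W=0
Move 11: B@(4,2) -> caps B=1 W=0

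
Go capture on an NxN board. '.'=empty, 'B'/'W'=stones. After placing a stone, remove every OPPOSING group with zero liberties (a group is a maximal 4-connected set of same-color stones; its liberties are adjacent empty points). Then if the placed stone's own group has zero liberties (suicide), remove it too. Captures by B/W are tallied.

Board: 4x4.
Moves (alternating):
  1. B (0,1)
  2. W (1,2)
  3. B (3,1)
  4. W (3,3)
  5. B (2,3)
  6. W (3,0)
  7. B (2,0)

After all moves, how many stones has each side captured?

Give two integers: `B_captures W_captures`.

Answer: 1 0

Derivation:
Move 1: B@(0,1) -> caps B=0 W=0
Move 2: W@(1,2) -> caps B=0 W=0
Move 3: B@(3,1) -> caps B=0 W=0
Move 4: W@(3,3) -> caps B=0 W=0
Move 5: B@(2,3) -> caps B=0 W=0
Move 6: W@(3,0) -> caps B=0 W=0
Move 7: B@(2,0) -> caps B=1 W=0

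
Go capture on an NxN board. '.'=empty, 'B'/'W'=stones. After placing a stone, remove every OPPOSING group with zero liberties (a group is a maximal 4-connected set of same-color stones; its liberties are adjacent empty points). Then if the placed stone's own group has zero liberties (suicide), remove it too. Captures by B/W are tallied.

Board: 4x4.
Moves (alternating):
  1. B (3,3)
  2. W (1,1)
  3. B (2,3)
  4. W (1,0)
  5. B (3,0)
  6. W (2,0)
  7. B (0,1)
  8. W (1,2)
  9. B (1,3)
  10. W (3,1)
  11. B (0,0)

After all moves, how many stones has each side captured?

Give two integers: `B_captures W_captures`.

Answer: 0 1

Derivation:
Move 1: B@(3,3) -> caps B=0 W=0
Move 2: W@(1,1) -> caps B=0 W=0
Move 3: B@(2,3) -> caps B=0 W=0
Move 4: W@(1,0) -> caps B=0 W=0
Move 5: B@(3,0) -> caps B=0 W=0
Move 6: W@(2,0) -> caps B=0 W=0
Move 7: B@(0,1) -> caps B=0 W=0
Move 8: W@(1,2) -> caps B=0 W=0
Move 9: B@(1,3) -> caps B=0 W=0
Move 10: W@(3,1) -> caps B=0 W=1
Move 11: B@(0,0) -> caps B=0 W=1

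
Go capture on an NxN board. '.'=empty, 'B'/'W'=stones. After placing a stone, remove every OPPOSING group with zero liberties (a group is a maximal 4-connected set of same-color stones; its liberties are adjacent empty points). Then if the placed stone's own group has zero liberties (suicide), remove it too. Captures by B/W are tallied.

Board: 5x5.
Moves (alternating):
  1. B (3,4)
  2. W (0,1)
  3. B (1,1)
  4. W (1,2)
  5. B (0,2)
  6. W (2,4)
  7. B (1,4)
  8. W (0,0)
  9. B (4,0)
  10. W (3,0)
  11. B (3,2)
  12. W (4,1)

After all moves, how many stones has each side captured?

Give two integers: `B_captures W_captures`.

Answer: 0 1

Derivation:
Move 1: B@(3,4) -> caps B=0 W=0
Move 2: W@(0,1) -> caps B=0 W=0
Move 3: B@(1,1) -> caps B=0 W=0
Move 4: W@(1,2) -> caps B=0 W=0
Move 5: B@(0,2) -> caps B=0 W=0
Move 6: W@(2,4) -> caps B=0 W=0
Move 7: B@(1,4) -> caps B=0 W=0
Move 8: W@(0,0) -> caps B=0 W=0
Move 9: B@(4,0) -> caps B=0 W=0
Move 10: W@(3,0) -> caps B=0 W=0
Move 11: B@(3,2) -> caps B=0 W=0
Move 12: W@(4,1) -> caps B=0 W=1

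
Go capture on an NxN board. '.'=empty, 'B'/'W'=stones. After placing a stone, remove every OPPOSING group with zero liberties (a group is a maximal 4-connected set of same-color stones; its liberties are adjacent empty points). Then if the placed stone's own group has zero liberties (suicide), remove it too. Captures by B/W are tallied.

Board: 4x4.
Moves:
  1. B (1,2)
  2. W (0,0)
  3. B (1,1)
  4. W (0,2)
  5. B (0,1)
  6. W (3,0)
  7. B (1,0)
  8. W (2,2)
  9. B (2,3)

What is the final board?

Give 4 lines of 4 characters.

Answer: .BW.
BBB.
..WB
W...

Derivation:
Move 1: B@(1,2) -> caps B=0 W=0
Move 2: W@(0,0) -> caps B=0 W=0
Move 3: B@(1,1) -> caps B=0 W=0
Move 4: W@(0,2) -> caps B=0 W=0
Move 5: B@(0,1) -> caps B=0 W=0
Move 6: W@(3,0) -> caps B=0 W=0
Move 7: B@(1,0) -> caps B=1 W=0
Move 8: W@(2,2) -> caps B=1 W=0
Move 9: B@(2,3) -> caps B=1 W=0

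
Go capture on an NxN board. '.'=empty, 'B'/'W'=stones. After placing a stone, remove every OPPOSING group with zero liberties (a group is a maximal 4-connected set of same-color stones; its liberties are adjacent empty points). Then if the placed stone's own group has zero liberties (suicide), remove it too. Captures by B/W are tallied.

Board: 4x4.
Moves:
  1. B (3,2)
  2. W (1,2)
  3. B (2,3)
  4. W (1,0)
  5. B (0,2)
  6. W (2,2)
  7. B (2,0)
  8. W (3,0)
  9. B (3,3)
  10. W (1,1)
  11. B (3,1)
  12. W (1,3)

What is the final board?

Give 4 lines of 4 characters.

Move 1: B@(3,2) -> caps B=0 W=0
Move 2: W@(1,2) -> caps B=0 W=0
Move 3: B@(2,3) -> caps B=0 W=0
Move 4: W@(1,0) -> caps B=0 W=0
Move 5: B@(0,2) -> caps B=0 W=0
Move 6: W@(2,2) -> caps B=0 W=0
Move 7: B@(2,0) -> caps B=0 W=0
Move 8: W@(3,0) -> caps B=0 W=0
Move 9: B@(3,3) -> caps B=0 W=0
Move 10: W@(1,1) -> caps B=0 W=0
Move 11: B@(3,1) -> caps B=1 W=0
Move 12: W@(1,3) -> caps B=1 W=0

Answer: ..B.
WWWW
B.WB
.BBB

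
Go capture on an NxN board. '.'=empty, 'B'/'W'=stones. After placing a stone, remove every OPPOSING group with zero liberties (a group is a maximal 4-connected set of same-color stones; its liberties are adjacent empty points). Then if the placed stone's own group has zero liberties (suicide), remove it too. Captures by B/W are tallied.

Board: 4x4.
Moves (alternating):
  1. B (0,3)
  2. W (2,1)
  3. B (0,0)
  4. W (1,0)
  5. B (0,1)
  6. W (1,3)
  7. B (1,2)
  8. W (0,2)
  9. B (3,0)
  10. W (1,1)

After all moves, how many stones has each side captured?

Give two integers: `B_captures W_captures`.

Answer: 0 3

Derivation:
Move 1: B@(0,3) -> caps B=0 W=0
Move 2: W@(2,1) -> caps B=0 W=0
Move 3: B@(0,0) -> caps B=0 W=0
Move 4: W@(1,0) -> caps B=0 W=0
Move 5: B@(0,1) -> caps B=0 W=0
Move 6: W@(1,3) -> caps B=0 W=0
Move 7: B@(1,2) -> caps B=0 W=0
Move 8: W@(0,2) -> caps B=0 W=1
Move 9: B@(3,0) -> caps B=0 W=1
Move 10: W@(1,1) -> caps B=0 W=3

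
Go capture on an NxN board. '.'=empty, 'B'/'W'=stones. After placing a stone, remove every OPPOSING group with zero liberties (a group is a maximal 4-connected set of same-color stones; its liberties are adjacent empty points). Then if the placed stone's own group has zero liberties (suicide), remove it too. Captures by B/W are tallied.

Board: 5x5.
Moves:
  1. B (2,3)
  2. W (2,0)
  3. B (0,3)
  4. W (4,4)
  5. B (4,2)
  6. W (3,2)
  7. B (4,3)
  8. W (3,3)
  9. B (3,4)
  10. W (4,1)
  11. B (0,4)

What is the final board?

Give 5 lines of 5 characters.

Answer: ...BB
.....
W..B.
..WWB
.WBB.

Derivation:
Move 1: B@(2,3) -> caps B=0 W=0
Move 2: W@(2,0) -> caps B=0 W=0
Move 3: B@(0,3) -> caps B=0 W=0
Move 4: W@(4,4) -> caps B=0 W=0
Move 5: B@(4,2) -> caps B=0 W=0
Move 6: W@(3,2) -> caps B=0 W=0
Move 7: B@(4,3) -> caps B=0 W=0
Move 8: W@(3,3) -> caps B=0 W=0
Move 9: B@(3,4) -> caps B=1 W=0
Move 10: W@(4,1) -> caps B=1 W=0
Move 11: B@(0,4) -> caps B=1 W=0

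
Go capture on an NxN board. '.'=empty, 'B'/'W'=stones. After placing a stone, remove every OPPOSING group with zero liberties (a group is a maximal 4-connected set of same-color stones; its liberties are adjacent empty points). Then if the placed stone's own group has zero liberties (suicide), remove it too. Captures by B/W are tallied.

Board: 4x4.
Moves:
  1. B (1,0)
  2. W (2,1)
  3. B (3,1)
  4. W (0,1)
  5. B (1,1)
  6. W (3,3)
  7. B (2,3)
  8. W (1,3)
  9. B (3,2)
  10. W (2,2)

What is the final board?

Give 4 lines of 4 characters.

Answer: .W..
BB.W
.WWB
.BB.

Derivation:
Move 1: B@(1,0) -> caps B=0 W=0
Move 2: W@(2,1) -> caps B=0 W=0
Move 3: B@(3,1) -> caps B=0 W=0
Move 4: W@(0,1) -> caps B=0 W=0
Move 5: B@(1,1) -> caps B=0 W=0
Move 6: W@(3,3) -> caps B=0 W=0
Move 7: B@(2,3) -> caps B=0 W=0
Move 8: W@(1,3) -> caps B=0 W=0
Move 9: B@(3,2) -> caps B=1 W=0
Move 10: W@(2,2) -> caps B=1 W=0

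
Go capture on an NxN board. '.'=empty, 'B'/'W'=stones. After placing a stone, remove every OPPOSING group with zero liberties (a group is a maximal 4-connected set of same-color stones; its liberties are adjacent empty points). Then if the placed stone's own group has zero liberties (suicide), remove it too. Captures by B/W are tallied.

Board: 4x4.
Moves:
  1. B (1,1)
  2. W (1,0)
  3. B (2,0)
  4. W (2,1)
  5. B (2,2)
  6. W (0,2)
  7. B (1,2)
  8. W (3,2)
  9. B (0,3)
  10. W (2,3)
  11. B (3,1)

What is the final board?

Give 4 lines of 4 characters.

Answer: ..WB
WBB.
B.BW
.BW.

Derivation:
Move 1: B@(1,1) -> caps B=0 W=0
Move 2: W@(1,0) -> caps B=0 W=0
Move 3: B@(2,0) -> caps B=0 W=0
Move 4: W@(2,1) -> caps B=0 W=0
Move 5: B@(2,2) -> caps B=0 W=0
Move 6: W@(0,2) -> caps B=0 W=0
Move 7: B@(1,2) -> caps B=0 W=0
Move 8: W@(3,2) -> caps B=0 W=0
Move 9: B@(0,3) -> caps B=0 W=0
Move 10: W@(2,3) -> caps B=0 W=0
Move 11: B@(3,1) -> caps B=1 W=0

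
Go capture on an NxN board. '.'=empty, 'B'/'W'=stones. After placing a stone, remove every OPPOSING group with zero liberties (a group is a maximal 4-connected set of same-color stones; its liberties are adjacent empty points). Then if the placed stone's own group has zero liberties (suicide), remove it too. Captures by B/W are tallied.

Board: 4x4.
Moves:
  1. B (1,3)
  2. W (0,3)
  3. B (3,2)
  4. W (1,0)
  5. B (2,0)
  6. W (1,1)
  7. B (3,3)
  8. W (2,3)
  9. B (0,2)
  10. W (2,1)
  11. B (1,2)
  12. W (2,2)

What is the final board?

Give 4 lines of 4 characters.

Move 1: B@(1,3) -> caps B=0 W=0
Move 2: W@(0,3) -> caps B=0 W=0
Move 3: B@(3,2) -> caps B=0 W=0
Move 4: W@(1,0) -> caps B=0 W=0
Move 5: B@(2,0) -> caps B=0 W=0
Move 6: W@(1,1) -> caps B=0 W=0
Move 7: B@(3,3) -> caps B=0 W=0
Move 8: W@(2,3) -> caps B=0 W=0
Move 9: B@(0,2) -> caps B=1 W=0
Move 10: W@(2,1) -> caps B=1 W=0
Move 11: B@(1,2) -> caps B=1 W=0
Move 12: W@(2,2) -> caps B=1 W=0

Answer: ..B.
WWBB
BWWW
..BB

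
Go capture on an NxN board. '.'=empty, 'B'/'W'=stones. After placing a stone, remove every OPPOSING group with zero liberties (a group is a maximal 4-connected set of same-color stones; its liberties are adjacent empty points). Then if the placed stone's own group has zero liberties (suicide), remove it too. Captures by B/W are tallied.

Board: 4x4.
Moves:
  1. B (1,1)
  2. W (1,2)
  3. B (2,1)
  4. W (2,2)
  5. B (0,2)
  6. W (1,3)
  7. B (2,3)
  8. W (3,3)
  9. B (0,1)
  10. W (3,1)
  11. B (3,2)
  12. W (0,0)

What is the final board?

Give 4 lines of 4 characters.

Answer: WBB.
.BWW
.BW.
.W.W

Derivation:
Move 1: B@(1,1) -> caps B=0 W=0
Move 2: W@(1,2) -> caps B=0 W=0
Move 3: B@(2,1) -> caps B=0 W=0
Move 4: W@(2,2) -> caps B=0 W=0
Move 5: B@(0,2) -> caps B=0 W=0
Move 6: W@(1,3) -> caps B=0 W=0
Move 7: B@(2,3) -> caps B=0 W=0
Move 8: W@(3,3) -> caps B=0 W=1
Move 9: B@(0,1) -> caps B=0 W=1
Move 10: W@(3,1) -> caps B=0 W=1
Move 11: B@(3,2) -> caps B=0 W=1
Move 12: W@(0,0) -> caps B=0 W=1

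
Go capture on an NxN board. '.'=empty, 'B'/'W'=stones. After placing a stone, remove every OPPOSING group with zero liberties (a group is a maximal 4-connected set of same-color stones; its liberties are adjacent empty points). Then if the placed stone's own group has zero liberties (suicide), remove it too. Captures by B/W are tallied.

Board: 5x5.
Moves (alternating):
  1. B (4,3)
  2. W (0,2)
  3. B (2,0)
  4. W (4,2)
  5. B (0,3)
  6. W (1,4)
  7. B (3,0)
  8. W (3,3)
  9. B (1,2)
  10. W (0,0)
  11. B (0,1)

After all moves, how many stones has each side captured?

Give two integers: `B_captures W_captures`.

Answer: 1 0

Derivation:
Move 1: B@(4,3) -> caps B=0 W=0
Move 2: W@(0,2) -> caps B=0 W=0
Move 3: B@(2,0) -> caps B=0 W=0
Move 4: W@(4,2) -> caps B=0 W=0
Move 5: B@(0,3) -> caps B=0 W=0
Move 6: W@(1,4) -> caps B=0 W=0
Move 7: B@(3,0) -> caps B=0 W=0
Move 8: W@(3,3) -> caps B=0 W=0
Move 9: B@(1,2) -> caps B=0 W=0
Move 10: W@(0,0) -> caps B=0 W=0
Move 11: B@(0,1) -> caps B=1 W=0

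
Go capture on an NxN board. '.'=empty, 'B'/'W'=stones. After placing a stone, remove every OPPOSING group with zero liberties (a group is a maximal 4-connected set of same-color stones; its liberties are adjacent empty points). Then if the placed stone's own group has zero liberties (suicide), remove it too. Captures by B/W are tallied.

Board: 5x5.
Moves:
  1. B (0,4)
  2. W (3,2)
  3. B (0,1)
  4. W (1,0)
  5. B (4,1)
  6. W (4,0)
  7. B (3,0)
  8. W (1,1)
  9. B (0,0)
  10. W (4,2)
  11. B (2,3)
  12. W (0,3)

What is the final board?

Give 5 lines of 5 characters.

Move 1: B@(0,4) -> caps B=0 W=0
Move 2: W@(3,2) -> caps B=0 W=0
Move 3: B@(0,1) -> caps B=0 W=0
Move 4: W@(1,0) -> caps B=0 W=0
Move 5: B@(4,1) -> caps B=0 W=0
Move 6: W@(4,0) -> caps B=0 W=0
Move 7: B@(3,0) -> caps B=1 W=0
Move 8: W@(1,1) -> caps B=1 W=0
Move 9: B@(0,0) -> caps B=1 W=0
Move 10: W@(4,2) -> caps B=1 W=0
Move 11: B@(2,3) -> caps B=1 W=0
Move 12: W@(0,3) -> caps B=1 W=0

Answer: BB.WB
WW...
...B.
B.W..
.BW..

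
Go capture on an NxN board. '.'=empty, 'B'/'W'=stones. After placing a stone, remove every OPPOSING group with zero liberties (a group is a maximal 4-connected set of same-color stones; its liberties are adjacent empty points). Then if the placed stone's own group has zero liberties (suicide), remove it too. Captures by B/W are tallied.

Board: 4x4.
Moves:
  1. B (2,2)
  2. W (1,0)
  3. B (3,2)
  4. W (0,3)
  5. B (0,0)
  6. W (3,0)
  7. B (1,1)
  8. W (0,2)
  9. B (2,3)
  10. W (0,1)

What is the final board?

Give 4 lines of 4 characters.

Move 1: B@(2,2) -> caps B=0 W=0
Move 2: W@(1,0) -> caps B=0 W=0
Move 3: B@(3,2) -> caps B=0 W=0
Move 4: W@(0,3) -> caps B=0 W=0
Move 5: B@(0,0) -> caps B=0 W=0
Move 6: W@(3,0) -> caps B=0 W=0
Move 7: B@(1,1) -> caps B=0 W=0
Move 8: W@(0,2) -> caps B=0 W=0
Move 9: B@(2,3) -> caps B=0 W=0
Move 10: W@(0,1) -> caps B=0 W=1

Answer: .WWW
WB..
..BB
W.B.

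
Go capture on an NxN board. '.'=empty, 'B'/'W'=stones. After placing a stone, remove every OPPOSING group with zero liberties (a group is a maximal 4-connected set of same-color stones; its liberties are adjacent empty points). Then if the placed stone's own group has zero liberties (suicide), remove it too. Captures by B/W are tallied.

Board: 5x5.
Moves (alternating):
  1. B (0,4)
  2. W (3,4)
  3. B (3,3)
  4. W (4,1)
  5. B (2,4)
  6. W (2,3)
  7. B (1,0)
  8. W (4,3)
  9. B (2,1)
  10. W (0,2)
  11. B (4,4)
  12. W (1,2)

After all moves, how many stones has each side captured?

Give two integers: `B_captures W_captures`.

Answer: 1 0

Derivation:
Move 1: B@(0,4) -> caps B=0 W=0
Move 2: W@(3,4) -> caps B=0 W=0
Move 3: B@(3,3) -> caps B=0 W=0
Move 4: W@(4,1) -> caps B=0 W=0
Move 5: B@(2,4) -> caps B=0 W=0
Move 6: W@(2,3) -> caps B=0 W=0
Move 7: B@(1,0) -> caps B=0 W=0
Move 8: W@(4,3) -> caps B=0 W=0
Move 9: B@(2,1) -> caps B=0 W=0
Move 10: W@(0,2) -> caps B=0 W=0
Move 11: B@(4,4) -> caps B=1 W=0
Move 12: W@(1,2) -> caps B=1 W=0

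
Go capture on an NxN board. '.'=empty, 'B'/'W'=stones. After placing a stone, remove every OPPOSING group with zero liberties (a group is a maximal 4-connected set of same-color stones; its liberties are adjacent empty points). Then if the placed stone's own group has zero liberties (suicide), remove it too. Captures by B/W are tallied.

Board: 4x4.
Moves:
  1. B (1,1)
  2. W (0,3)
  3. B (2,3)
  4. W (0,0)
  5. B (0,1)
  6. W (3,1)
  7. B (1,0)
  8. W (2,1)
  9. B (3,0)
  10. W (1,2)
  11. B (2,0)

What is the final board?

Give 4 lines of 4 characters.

Answer: .B.W
BBW.
BW.B
BW..

Derivation:
Move 1: B@(1,1) -> caps B=0 W=0
Move 2: W@(0,3) -> caps B=0 W=0
Move 3: B@(2,3) -> caps B=0 W=0
Move 4: W@(0,0) -> caps B=0 W=0
Move 5: B@(0,1) -> caps B=0 W=0
Move 6: W@(3,1) -> caps B=0 W=0
Move 7: B@(1,0) -> caps B=1 W=0
Move 8: W@(2,1) -> caps B=1 W=0
Move 9: B@(3,0) -> caps B=1 W=0
Move 10: W@(1,2) -> caps B=1 W=0
Move 11: B@(2,0) -> caps B=1 W=0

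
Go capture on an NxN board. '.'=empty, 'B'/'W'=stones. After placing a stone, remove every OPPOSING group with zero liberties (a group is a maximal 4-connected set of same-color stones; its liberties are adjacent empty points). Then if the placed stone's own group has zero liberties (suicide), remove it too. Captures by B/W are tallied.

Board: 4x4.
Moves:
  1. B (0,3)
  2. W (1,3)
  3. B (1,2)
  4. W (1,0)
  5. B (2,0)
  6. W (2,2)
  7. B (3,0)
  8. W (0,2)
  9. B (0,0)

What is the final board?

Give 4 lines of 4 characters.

Move 1: B@(0,3) -> caps B=0 W=0
Move 2: W@(1,3) -> caps B=0 W=0
Move 3: B@(1,2) -> caps B=0 W=0
Move 4: W@(1,0) -> caps B=0 W=0
Move 5: B@(2,0) -> caps B=0 W=0
Move 6: W@(2,2) -> caps B=0 W=0
Move 7: B@(3,0) -> caps B=0 W=0
Move 8: W@(0,2) -> caps B=0 W=1
Move 9: B@(0,0) -> caps B=0 W=1

Answer: B.W.
W.BW
B.W.
B...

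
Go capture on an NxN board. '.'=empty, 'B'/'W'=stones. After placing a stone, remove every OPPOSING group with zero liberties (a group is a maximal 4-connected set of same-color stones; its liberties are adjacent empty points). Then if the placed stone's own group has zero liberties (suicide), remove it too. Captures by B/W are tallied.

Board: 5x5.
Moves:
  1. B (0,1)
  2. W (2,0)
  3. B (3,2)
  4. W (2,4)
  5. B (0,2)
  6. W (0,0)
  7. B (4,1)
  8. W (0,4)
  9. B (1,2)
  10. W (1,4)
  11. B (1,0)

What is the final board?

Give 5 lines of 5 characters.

Move 1: B@(0,1) -> caps B=0 W=0
Move 2: W@(2,0) -> caps B=0 W=0
Move 3: B@(3,2) -> caps B=0 W=0
Move 4: W@(2,4) -> caps B=0 W=0
Move 5: B@(0,2) -> caps B=0 W=0
Move 6: W@(0,0) -> caps B=0 W=0
Move 7: B@(4,1) -> caps B=0 W=0
Move 8: W@(0,4) -> caps B=0 W=0
Move 9: B@(1,2) -> caps B=0 W=0
Move 10: W@(1,4) -> caps B=0 W=0
Move 11: B@(1,0) -> caps B=1 W=0

Answer: .BB.W
B.B.W
W...W
..B..
.B...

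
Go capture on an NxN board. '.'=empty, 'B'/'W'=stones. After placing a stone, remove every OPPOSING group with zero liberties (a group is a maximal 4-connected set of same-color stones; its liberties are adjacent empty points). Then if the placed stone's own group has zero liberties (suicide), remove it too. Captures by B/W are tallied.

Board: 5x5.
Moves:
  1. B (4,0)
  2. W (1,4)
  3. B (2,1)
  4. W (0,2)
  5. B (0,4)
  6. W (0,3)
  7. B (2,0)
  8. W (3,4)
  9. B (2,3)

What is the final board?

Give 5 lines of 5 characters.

Answer: ..WW.
....W
BB.B.
....W
B....

Derivation:
Move 1: B@(4,0) -> caps B=0 W=0
Move 2: W@(1,4) -> caps B=0 W=0
Move 3: B@(2,1) -> caps B=0 W=0
Move 4: W@(0,2) -> caps B=0 W=0
Move 5: B@(0,4) -> caps B=0 W=0
Move 6: W@(0,3) -> caps B=0 W=1
Move 7: B@(2,0) -> caps B=0 W=1
Move 8: W@(3,4) -> caps B=0 W=1
Move 9: B@(2,3) -> caps B=0 W=1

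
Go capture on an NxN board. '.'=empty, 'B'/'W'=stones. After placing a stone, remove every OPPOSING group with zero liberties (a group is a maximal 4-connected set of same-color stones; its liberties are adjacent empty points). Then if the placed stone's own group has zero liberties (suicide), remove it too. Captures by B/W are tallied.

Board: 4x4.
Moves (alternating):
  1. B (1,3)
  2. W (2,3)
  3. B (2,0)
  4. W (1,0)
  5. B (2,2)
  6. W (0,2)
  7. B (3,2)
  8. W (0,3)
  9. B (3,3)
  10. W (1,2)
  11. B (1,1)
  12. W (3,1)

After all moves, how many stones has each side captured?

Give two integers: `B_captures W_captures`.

Answer: 1 0

Derivation:
Move 1: B@(1,3) -> caps B=0 W=0
Move 2: W@(2,3) -> caps B=0 W=0
Move 3: B@(2,0) -> caps B=0 W=0
Move 4: W@(1,0) -> caps B=0 W=0
Move 5: B@(2,2) -> caps B=0 W=0
Move 6: W@(0,2) -> caps B=0 W=0
Move 7: B@(3,2) -> caps B=0 W=0
Move 8: W@(0,3) -> caps B=0 W=0
Move 9: B@(3,3) -> caps B=1 W=0
Move 10: W@(1,2) -> caps B=1 W=0
Move 11: B@(1,1) -> caps B=1 W=0
Move 12: W@(3,1) -> caps B=1 W=0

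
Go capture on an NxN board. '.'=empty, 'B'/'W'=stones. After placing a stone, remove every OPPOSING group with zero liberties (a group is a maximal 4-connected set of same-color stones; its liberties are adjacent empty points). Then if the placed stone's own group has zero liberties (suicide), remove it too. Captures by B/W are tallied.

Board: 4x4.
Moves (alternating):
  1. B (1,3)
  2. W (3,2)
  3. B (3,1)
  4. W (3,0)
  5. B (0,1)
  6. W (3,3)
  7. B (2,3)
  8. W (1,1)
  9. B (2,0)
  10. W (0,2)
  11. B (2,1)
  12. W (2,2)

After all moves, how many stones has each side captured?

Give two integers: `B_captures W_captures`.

Answer: 1 0

Derivation:
Move 1: B@(1,3) -> caps B=0 W=0
Move 2: W@(3,2) -> caps B=0 W=0
Move 3: B@(3,1) -> caps B=0 W=0
Move 4: W@(3,0) -> caps B=0 W=0
Move 5: B@(0,1) -> caps B=0 W=0
Move 6: W@(3,3) -> caps B=0 W=0
Move 7: B@(2,3) -> caps B=0 W=0
Move 8: W@(1,1) -> caps B=0 W=0
Move 9: B@(2,0) -> caps B=1 W=0
Move 10: W@(0,2) -> caps B=1 W=0
Move 11: B@(2,1) -> caps B=1 W=0
Move 12: W@(2,2) -> caps B=1 W=0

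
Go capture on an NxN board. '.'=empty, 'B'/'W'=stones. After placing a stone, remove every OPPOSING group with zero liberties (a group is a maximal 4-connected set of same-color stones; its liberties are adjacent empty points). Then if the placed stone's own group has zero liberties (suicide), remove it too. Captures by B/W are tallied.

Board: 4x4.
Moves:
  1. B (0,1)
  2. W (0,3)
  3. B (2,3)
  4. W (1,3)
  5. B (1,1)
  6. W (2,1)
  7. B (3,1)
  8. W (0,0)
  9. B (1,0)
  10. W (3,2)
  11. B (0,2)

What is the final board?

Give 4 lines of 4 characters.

Answer: .BBW
BB.W
.W.B
.BW.

Derivation:
Move 1: B@(0,1) -> caps B=0 W=0
Move 2: W@(0,3) -> caps B=0 W=0
Move 3: B@(2,3) -> caps B=0 W=0
Move 4: W@(1,3) -> caps B=0 W=0
Move 5: B@(1,1) -> caps B=0 W=0
Move 6: W@(2,1) -> caps B=0 W=0
Move 7: B@(3,1) -> caps B=0 W=0
Move 8: W@(0,0) -> caps B=0 W=0
Move 9: B@(1,0) -> caps B=1 W=0
Move 10: W@(3,2) -> caps B=1 W=0
Move 11: B@(0,2) -> caps B=1 W=0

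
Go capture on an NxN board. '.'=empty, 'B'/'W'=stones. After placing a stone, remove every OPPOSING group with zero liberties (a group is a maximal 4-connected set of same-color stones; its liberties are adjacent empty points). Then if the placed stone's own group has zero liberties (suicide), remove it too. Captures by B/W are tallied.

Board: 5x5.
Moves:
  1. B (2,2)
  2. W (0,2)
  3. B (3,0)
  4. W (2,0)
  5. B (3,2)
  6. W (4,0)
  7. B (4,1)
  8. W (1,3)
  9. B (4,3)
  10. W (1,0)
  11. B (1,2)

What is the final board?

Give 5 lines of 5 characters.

Answer: ..W..
W.BW.
W.B..
B.B..
.B.B.

Derivation:
Move 1: B@(2,2) -> caps B=0 W=0
Move 2: W@(0,2) -> caps B=0 W=0
Move 3: B@(3,0) -> caps B=0 W=0
Move 4: W@(2,0) -> caps B=0 W=0
Move 5: B@(3,2) -> caps B=0 W=0
Move 6: W@(4,0) -> caps B=0 W=0
Move 7: B@(4,1) -> caps B=1 W=0
Move 8: W@(1,3) -> caps B=1 W=0
Move 9: B@(4,3) -> caps B=1 W=0
Move 10: W@(1,0) -> caps B=1 W=0
Move 11: B@(1,2) -> caps B=1 W=0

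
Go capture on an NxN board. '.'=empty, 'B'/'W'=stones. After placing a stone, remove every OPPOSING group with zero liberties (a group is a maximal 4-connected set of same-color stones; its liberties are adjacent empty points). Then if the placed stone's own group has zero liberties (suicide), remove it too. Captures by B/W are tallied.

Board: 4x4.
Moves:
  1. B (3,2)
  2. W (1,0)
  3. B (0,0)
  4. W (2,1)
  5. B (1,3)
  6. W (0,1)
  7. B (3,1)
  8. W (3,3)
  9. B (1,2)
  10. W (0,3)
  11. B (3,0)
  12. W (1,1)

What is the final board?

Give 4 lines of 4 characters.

Answer: .W.W
WWBB
.W..
BBBW

Derivation:
Move 1: B@(3,2) -> caps B=0 W=0
Move 2: W@(1,0) -> caps B=0 W=0
Move 3: B@(0,0) -> caps B=0 W=0
Move 4: W@(2,1) -> caps B=0 W=0
Move 5: B@(1,3) -> caps B=0 W=0
Move 6: W@(0,1) -> caps B=0 W=1
Move 7: B@(3,1) -> caps B=0 W=1
Move 8: W@(3,3) -> caps B=0 W=1
Move 9: B@(1,2) -> caps B=0 W=1
Move 10: W@(0,3) -> caps B=0 W=1
Move 11: B@(3,0) -> caps B=0 W=1
Move 12: W@(1,1) -> caps B=0 W=1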